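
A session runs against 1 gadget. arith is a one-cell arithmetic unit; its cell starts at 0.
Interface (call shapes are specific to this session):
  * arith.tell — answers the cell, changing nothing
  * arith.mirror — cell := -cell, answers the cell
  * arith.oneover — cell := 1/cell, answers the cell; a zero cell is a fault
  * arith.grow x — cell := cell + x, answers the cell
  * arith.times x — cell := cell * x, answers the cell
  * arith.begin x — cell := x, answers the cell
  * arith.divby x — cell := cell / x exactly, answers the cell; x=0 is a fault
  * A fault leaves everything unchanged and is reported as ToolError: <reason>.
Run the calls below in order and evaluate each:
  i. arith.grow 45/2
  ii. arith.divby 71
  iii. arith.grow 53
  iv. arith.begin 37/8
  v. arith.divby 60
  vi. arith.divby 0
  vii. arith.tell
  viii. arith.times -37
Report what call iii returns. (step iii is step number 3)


→ arith.grow(x=45/2)
← 45/2
→ arith.divby(x=71)
← 45/142
→ arith.grow(x=53)
← 7571/142
→ arith.begin(x=37/8)
← 37/8
→ arith.divby(x=60)
← 37/480
→ arith.divby(x=0)
← ToolError: division by zero
→ arith.tell()
← 37/480
→ arith.times(x=-37)
← -1369/480

Answer: 7571/142


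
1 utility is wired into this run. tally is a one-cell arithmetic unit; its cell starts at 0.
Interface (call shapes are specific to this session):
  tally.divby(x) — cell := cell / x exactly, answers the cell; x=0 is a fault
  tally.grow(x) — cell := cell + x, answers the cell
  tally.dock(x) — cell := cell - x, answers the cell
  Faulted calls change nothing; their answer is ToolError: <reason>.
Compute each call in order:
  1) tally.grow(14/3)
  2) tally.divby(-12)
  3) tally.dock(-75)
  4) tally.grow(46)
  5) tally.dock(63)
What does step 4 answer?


Answer: 2171/18

Derivation:
$ tally.grow x=14/3
  14/3
$ tally.divby x=-12
  -7/18
$ tally.dock x=-75
  1343/18
$ tally.grow x=46
  2171/18
$ tally.dock x=63
  1037/18


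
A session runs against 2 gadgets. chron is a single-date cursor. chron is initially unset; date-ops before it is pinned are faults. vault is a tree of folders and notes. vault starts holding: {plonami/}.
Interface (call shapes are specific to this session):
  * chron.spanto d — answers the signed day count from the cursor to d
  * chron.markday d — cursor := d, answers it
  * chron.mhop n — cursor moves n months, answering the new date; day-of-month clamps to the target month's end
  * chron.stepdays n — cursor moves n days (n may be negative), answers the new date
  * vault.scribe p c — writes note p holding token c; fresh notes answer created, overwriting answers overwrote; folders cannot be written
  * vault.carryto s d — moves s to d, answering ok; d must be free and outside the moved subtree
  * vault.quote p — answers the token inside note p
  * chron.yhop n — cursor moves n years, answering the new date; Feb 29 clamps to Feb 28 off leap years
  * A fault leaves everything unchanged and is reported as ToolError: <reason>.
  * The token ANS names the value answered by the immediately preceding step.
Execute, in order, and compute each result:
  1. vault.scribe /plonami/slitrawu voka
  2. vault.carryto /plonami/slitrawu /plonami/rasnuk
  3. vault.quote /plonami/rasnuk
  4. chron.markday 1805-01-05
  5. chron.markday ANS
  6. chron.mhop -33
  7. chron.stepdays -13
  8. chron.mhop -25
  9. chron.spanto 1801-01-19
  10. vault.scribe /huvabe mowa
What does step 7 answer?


Answer: 1802-03-23

Derivation:
Act: vault.scribe[p='/plonami/slitrawu'; c='voka']
Obs: created
Act: vault.carryto[s='/plonami/slitrawu'; d='/plonami/rasnuk']
Obs: ok
Act: vault.quote[p='/plonami/rasnuk']
Obs: voka
Act: chron.markday[d='1805-01-05']
Obs: 1805-01-05
Act: chron.markday[d='ANS']
Obs: 1805-01-05
Act: chron.mhop[n='-33']
Obs: 1802-04-05
Act: chron.stepdays[n='-13']
Obs: 1802-03-23
Act: chron.mhop[n='-25']
Obs: 1800-02-23
Act: chron.spanto[d='1801-01-19']
Obs: 330
Act: vault.scribe[p='/huvabe'; c='mowa']
Obs: created


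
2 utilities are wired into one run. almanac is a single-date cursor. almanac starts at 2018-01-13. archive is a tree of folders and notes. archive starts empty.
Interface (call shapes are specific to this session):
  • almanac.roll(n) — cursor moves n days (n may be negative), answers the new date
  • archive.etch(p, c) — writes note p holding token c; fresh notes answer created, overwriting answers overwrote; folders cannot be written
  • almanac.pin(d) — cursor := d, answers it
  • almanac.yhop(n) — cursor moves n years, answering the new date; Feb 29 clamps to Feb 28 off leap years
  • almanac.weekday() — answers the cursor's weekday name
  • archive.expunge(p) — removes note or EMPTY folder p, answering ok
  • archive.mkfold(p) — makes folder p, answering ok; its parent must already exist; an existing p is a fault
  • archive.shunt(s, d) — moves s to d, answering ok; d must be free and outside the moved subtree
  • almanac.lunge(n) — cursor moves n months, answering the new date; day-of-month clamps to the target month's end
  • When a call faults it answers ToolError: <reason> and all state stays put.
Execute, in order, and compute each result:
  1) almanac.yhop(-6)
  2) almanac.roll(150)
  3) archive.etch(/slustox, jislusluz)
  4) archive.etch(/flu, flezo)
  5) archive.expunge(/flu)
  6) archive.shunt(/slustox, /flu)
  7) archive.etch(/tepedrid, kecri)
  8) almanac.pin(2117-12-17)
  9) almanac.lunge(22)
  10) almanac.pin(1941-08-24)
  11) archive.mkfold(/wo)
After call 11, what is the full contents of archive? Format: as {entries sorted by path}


Answer: {flu=jislusluz, tepedrid=kecri, wo/}

Derivation:
·→ almanac.yhop(n→-6)
·← 2012-01-13
·→ almanac.roll(n→150)
·← 2012-06-11
·→ archive.etch(p→/slustox, c→jislusluz)
·← created
·→ archive.etch(p→/flu, c→flezo)
·← created
·→ archive.expunge(p→/flu)
·← ok
·→ archive.shunt(s→/slustox, d→/flu)
·← ok
·→ archive.etch(p→/tepedrid, c→kecri)
·← created
·→ almanac.pin(d→2117-12-17)
·← 2117-12-17
·→ almanac.lunge(n→22)
·← 2119-10-17
·→ almanac.pin(d→1941-08-24)
·← 1941-08-24
·→ archive.mkfold(p→/wo)
·← ok


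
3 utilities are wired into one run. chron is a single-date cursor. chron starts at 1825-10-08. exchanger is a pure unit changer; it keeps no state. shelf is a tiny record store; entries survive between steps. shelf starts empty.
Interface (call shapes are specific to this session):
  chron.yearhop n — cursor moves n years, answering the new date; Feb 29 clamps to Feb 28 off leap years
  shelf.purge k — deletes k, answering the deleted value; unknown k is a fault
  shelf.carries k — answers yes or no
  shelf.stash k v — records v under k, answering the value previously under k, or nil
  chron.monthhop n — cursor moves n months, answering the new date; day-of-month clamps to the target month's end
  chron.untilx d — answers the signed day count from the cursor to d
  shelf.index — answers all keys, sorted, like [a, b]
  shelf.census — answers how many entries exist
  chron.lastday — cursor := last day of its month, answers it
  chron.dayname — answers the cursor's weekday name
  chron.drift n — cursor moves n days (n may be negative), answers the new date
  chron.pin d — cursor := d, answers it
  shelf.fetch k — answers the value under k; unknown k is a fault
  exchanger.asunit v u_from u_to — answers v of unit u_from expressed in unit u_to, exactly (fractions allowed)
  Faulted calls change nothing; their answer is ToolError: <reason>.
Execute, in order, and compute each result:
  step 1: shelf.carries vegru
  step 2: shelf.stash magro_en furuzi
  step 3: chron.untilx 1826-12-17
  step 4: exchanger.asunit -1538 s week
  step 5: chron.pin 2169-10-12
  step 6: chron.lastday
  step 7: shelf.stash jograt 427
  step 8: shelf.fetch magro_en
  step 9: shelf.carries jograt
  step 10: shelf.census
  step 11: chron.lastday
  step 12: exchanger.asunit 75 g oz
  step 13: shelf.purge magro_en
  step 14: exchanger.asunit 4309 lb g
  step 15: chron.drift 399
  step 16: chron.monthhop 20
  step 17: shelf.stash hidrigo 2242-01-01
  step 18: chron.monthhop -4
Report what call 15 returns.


→ shelf.carries(k=vegru)
← no
→ shelf.stash(k=magro_en, v=furuzi)
← nil
→ chron.untilx(d=1826-12-17)
← 435
→ exchanger.asunit(v=-1538, u_from=s, u_to=week)
← -769/302400
→ chron.pin(d=2169-10-12)
← 2169-10-12
→ chron.lastday()
← 2169-10-31
→ shelf.stash(k=jograt, v=427)
← nil
→ shelf.fetch(k=magro_en)
← furuzi
→ shelf.carries(k=jograt)
← yes
→ shelf.census()
← 2
→ chron.lastday()
← 2169-10-31
→ exchanger.asunit(v=75, u_from=g, u_to=oz)
← 120000000/45359237
→ shelf.purge(k=magro_en)
← furuzi
→ exchanger.asunit(v=4309, u_from=lb, u_to=g)
← 195452952233/100000
→ chron.drift(n=399)
← 2170-12-04
→ chron.monthhop(n=20)
← 2172-08-04
→ shelf.stash(k=hidrigo, v=2242-01-01)
← nil
→ chron.monthhop(n=-4)
← 2172-04-04

Answer: 2170-12-04


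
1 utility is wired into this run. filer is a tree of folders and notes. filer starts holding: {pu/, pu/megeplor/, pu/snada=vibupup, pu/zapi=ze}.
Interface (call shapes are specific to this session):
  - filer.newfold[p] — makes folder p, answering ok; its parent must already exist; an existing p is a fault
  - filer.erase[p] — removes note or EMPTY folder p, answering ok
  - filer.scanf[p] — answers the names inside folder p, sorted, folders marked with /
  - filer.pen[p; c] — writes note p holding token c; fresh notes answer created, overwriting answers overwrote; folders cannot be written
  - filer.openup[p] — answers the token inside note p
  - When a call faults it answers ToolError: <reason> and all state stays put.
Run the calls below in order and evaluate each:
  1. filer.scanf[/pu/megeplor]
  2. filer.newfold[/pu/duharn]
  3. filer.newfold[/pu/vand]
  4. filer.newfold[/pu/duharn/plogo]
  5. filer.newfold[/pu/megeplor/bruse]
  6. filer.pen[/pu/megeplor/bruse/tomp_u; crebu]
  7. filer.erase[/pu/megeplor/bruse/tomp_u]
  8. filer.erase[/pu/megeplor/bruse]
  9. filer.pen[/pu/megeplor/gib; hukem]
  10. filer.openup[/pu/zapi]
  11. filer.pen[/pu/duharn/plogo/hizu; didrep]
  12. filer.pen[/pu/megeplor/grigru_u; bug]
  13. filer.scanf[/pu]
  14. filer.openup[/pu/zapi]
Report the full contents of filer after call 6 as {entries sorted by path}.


Answer: {pu/, pu/duharn/, pu/duharn/plogo/, pu/megeplor/, pu/megeplor/bruse/, pu/megeplor/bruse/tomp_u=crebu, pu/snada=vibupup, pu/vand/, pu/zapi=ze}

Derivation:
[in] scanf p→/pu/megeplor
= []
[in] newfold p→/pu/duharn
= ok
[in] newfold p→/pu/vand
= ok
[in] newfold p→/pu/duharn/plogo
= ok
[in] newfold p→/pu/megeplor/bruse
= ok
[in] pen p→/pu/megeplor/bruse/tomp_u c→crebu
= created
[in] erase p→/pu/megeplor/bruse/tomp_u
= ok
[in] erase p→/pu/megeplor/bruse
= ok
[in] pen p→/pu/megeplor/gib c→hukem
= created
[in] openup p→/pu/zapi
= ze
[in] pen p→/pu/duharn/plogo/hizu c→didrep
= created
[in] pen p→/pu/megeplor/grigru_u c→bug
= created
[in] scanf p→/pu
= [duharn/, megeplor/, snada, vand/, zapi]
[in] openup p→/pu/zapi
= ze


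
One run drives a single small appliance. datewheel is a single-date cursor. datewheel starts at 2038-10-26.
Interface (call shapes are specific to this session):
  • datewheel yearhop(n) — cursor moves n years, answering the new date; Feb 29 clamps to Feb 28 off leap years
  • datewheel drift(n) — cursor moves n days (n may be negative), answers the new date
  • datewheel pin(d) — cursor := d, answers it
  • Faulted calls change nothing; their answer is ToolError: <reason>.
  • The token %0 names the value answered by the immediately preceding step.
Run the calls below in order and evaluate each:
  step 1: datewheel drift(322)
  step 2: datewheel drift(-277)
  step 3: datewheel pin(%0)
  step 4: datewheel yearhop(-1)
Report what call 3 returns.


Answer: 2038-12-10

Derivation:
! datewheel drift(322) ~> 2039-09-13
! datewheel drift(-277) ~> 2038-12-10
! datewheel pin(%0) ~> 2038-12-10
! datewheel yearhop(-1) ~> 2037-12-10


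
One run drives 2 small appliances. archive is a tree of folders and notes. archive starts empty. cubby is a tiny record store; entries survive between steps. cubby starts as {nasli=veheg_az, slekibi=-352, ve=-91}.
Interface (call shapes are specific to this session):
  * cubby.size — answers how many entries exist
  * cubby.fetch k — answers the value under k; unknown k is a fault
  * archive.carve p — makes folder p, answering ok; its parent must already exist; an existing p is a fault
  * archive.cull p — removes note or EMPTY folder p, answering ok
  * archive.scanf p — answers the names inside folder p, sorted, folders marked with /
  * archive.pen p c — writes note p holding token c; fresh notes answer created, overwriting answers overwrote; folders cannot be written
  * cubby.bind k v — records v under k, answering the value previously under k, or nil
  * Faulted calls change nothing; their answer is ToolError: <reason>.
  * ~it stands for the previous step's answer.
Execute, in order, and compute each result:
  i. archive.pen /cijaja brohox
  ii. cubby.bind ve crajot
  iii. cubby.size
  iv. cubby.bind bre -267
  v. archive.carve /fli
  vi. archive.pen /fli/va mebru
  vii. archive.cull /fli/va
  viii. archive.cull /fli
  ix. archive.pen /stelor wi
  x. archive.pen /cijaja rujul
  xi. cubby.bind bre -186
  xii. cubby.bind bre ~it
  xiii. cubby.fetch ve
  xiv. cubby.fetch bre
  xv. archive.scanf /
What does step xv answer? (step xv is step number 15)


Answer: [cijaja, stelor]

Derivation:
>> archive.pen(/cijaja, brohox)
<< created
>> cubby.bind(ve, crajot)
<< -91
>> cubby.size()
<< 3
>> cubby.bind(bre, -267)
<< nil
>> archive.carve(/fli)
<< ok
>> archive.pen(/fli/va, mebru)
<< created
>> archive.cull(/fli/va)
<< ok
>> archive.cull(/fli)
<< ok
>> archive.pen(/stelor, wi)
<< created
>> archive.pen(/cijaja, rujul)
<< overwrote
>> cubby.bind(bre, -186)
<< -267
>> cubby.bind(bre, ~it)
<< -186
>> cubby.fetch(ve)
<< crajot
>> cubby.fetch(bre)
<< -267
>> archive.scanf(/)
<< [cijaja, stelor]


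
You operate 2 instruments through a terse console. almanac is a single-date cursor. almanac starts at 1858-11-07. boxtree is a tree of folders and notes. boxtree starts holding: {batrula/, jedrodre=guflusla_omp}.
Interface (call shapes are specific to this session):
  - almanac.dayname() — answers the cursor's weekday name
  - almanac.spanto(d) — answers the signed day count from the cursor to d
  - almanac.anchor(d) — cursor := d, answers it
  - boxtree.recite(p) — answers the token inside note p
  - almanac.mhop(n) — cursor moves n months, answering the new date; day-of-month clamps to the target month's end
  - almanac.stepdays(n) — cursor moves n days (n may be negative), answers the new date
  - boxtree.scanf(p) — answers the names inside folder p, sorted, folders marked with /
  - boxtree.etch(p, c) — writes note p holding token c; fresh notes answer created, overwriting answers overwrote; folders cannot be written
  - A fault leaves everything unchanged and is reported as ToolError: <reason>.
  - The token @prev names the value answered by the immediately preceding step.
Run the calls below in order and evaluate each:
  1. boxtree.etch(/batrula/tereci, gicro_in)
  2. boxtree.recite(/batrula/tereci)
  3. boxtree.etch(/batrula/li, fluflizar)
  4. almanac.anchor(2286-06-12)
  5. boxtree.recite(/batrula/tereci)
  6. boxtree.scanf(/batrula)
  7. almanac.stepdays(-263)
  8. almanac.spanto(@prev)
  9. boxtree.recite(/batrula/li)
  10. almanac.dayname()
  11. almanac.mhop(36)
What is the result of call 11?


>> boxtree.etch(p=/batrula/tereci, c=gicro_in)
<< created
>> boxtree.recite(p=/batrula/tereci)
<< gicro_in
>> boxtree.etch(p=/batrula/li, c=fluflizar)
<< created
>> almanac.anchor(d=2286-06-12)
<< 2286-06-12
>> boxtree.recite(p=/batrula/tereci)
<< gicro_in
>> boxtree.scanf(p=/batrula)
<< [li, tereci]
>> almanac.stepdays(n=-263)
<< 2285-09-22
>> almanac.spanto(d=@prev)
<< 0
>> boxtree.recite(p=/batrula/li)
<< fluflizar
>> almanac.dayname()
<< Tuesday
>> almanac.mhop(n=36)
<< 2288-09-22

Answer: 2288-09-22


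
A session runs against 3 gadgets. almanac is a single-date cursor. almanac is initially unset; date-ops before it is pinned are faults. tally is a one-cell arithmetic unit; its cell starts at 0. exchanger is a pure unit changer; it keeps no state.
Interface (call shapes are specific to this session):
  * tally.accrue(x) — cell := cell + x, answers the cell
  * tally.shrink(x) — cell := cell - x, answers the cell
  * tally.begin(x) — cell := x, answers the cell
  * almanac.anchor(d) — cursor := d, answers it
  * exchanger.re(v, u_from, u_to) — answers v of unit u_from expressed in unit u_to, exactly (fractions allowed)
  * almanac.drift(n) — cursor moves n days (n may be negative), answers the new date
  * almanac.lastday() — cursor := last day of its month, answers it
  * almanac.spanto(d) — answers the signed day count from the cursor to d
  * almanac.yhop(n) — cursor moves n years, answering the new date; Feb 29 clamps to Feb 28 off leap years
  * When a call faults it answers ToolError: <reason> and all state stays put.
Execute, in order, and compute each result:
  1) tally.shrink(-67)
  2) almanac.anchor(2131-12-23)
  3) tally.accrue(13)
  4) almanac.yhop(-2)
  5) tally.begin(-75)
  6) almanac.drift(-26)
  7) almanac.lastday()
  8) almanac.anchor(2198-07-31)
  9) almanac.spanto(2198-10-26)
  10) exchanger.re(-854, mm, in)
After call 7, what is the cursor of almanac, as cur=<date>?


# tally.shrink(x: -67) -> 67
# almanac.anchor(d: 2131-12-23) -> 2131-12-23
# tally.accrue(x: 13) -> 80
# almanac.yhop(n: -2) -> 2129-12-23
# tally.begin(x: -75) -> -75
# almanac.drift(n: -26) -> 2129-11-27
# almanac.lastday() -> 2129-11-30
# almanac.anchor(d: 2198-07-31) -> 2198-07-31
# almanac.spanto(d: 2198-10-26) -> 87
# exchanger.re(v: -854, u_from: mm, u_to: in) -> -4270/127

Answer: cur=2129-11-30


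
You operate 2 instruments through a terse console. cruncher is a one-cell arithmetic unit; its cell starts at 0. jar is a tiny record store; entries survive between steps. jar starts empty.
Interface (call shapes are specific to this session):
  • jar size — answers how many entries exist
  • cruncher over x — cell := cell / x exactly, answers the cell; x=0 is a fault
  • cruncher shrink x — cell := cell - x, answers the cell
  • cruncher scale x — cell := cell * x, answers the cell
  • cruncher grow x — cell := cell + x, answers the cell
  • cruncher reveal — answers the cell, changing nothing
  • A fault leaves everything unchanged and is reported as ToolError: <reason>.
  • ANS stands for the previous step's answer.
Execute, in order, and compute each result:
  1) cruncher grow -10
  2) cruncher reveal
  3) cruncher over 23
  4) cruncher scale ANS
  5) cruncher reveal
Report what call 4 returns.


> cruncher grow x=-10
  -10
> cruncher reveal
  -10
> cruncher over x=23
  -10/23
> cruncher scale x=ANS
  100/529
> cruncher reveal
  100/529

Answer: 100/529


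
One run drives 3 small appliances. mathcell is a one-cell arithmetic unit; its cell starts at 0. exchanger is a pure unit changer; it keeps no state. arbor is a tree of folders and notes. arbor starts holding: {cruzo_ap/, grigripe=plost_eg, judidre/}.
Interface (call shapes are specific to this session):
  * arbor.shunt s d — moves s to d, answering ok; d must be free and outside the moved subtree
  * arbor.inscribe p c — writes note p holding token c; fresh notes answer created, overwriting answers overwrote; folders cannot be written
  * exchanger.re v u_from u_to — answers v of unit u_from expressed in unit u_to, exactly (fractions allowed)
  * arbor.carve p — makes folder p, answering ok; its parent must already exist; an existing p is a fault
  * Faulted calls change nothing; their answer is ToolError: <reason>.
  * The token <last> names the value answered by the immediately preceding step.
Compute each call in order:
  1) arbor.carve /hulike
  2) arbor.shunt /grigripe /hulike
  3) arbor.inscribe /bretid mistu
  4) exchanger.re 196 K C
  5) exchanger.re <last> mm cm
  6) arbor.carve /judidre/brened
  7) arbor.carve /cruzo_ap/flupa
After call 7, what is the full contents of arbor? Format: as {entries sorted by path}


Answer: {bretid=mistu, cruzo_ap/, cruzo_ap/flupa/, grigripe=plost_eg, hulike/, judidre/, judidre/brened/}

Derivation:
·→ arbor.carve(p→/hulike)
·← ok
·→ arbor.shunt(s→/grigripe, d→/hulike)
·← ToolError: exists
·→ arbor.inscribe(p→/bretid, c→mistu)
·← created
·→ exchanger.re(v→196, u_from→K, u_to→C)
·← -1543/20
·→ exchanger.re(v→<last>, u_from→mm, u_to→cm)
·← -1543/200
·→ arbor.carve(p→/judidre/brened)
·← ok
·→ arbor.carve(p→/cruzo_ap/flupa)
·← ok


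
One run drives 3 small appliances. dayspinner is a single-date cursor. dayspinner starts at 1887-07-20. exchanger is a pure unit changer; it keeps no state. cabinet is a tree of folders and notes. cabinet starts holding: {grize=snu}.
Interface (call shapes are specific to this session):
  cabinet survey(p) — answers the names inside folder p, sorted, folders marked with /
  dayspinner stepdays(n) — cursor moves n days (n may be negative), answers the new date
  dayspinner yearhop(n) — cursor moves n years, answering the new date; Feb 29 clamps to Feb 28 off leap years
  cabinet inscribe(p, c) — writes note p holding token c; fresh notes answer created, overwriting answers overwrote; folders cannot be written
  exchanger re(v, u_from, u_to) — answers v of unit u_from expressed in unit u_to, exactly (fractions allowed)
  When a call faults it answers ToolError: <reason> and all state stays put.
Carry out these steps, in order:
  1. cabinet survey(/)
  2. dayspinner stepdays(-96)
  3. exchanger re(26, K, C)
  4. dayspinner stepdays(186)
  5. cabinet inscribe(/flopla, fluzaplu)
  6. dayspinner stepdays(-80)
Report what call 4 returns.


~$ cabinet survey p: /
[out] [grize]
~$ dayspinner stepdays n: -96
[out] 1887-04-15
~$ exchanger re v: 26 u_from: K u_to: C
[out] -4943/20
~$ dayspinner stepdays n: 186
[out] 1887-10-18
~$ cabinet inscribe p: /flopla c: fluzaplu
[out] created
~$ dayspinner stepdays n: -80
[out] 1887-07-30

Answer: 1887-10-18


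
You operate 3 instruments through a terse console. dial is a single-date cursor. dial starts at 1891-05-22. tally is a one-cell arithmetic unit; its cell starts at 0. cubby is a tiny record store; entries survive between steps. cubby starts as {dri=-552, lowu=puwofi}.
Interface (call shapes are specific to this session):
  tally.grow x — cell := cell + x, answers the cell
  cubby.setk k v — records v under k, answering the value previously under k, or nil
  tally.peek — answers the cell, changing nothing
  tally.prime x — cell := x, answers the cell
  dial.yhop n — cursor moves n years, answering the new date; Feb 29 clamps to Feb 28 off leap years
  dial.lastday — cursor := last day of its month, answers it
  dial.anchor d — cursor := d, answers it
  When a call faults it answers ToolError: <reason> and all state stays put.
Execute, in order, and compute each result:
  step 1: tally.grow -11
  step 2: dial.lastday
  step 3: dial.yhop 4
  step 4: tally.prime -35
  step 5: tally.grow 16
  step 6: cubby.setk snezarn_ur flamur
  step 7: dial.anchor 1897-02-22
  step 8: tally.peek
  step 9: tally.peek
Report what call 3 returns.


Answer: 1895-05-31

Derivation:
>>> tally.grow x=-11
= -11
>>> dial.lastday
= 1891-05-31
>>> dial.yhop n=4
= 1895-05-31
>>> tally.prime x=-35
= -35
>>> tally.grow x=16
= -19
>>> cubby.setk k=snezarn_ur v=flamur
= nil
>>> dial.anchor d=1897-02-22
= 1897-02-22
>>> tally.peek
= -19
>>> tally.peek
= -19


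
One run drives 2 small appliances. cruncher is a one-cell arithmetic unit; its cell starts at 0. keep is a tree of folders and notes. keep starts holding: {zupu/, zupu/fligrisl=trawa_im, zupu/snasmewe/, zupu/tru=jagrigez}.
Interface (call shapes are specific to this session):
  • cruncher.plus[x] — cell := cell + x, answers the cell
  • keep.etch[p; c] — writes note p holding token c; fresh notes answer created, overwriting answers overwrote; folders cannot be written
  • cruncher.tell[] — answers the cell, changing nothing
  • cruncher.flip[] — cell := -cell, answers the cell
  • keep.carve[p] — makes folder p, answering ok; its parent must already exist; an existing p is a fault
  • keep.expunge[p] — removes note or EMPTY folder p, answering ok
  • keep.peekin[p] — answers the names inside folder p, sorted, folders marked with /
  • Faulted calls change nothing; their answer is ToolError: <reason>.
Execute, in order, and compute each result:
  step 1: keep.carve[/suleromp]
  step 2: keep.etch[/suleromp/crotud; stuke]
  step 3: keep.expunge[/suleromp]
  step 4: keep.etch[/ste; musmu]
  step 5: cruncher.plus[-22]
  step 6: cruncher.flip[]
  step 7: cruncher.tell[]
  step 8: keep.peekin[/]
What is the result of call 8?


Next I call carve(p→/suleromp), and see ok.
Invoking etch(p→/suleromp/crotud, c→stuke), and get created.
Next I call expunge(p→/suleromp): ToolError: not empty.
Using etch(p→/ste, c→musmu), — result: created.
I call plus(x→-22), and see -22.
I try flip, which returns 22.
Then tell, — result: 22.
Using peekin(p→/), → [ste, suleromp/, zupu/].

Answer: [ste, suleromp/, zupu/]


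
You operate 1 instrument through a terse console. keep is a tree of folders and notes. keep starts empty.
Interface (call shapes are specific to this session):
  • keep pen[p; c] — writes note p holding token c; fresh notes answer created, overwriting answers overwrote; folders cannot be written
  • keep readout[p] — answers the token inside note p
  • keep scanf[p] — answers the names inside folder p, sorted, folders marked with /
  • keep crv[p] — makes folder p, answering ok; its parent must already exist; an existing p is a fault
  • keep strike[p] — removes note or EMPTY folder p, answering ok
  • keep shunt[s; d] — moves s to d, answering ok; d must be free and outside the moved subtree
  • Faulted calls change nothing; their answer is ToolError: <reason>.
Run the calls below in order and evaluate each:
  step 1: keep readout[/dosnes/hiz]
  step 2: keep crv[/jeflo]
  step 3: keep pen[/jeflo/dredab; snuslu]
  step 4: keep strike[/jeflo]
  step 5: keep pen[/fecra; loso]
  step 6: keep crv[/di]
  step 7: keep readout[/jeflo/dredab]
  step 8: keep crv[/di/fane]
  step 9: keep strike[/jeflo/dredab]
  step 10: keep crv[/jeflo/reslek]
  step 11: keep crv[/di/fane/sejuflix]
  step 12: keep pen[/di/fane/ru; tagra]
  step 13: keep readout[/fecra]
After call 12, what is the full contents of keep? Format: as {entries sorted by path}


I run keep readout(p='/dosnes/hiz'), which returns ToolError: not found.
I invoke keep crv(p='/jeflo'), and see ok.
I use keep pen(p='/jeflo/dredab', c='snuslu'), and get created.
I try keep strike(p='/jeflo'), and see ToolError: not empty.
Invoking keep pen(p='/fecra', c='loso'): created.
Now I run keep crv(p='/di'), which returns ok.
I run keep readout(p='/jeflo/dredab'): snuslu.
Using keep crv(p='/di/fane'), which returns ok.
Using keep strike(p='/jeflo/dredab'), — result: ok.
I try keep crv(p='/jeflo/reslek'), — result: ok.
I call keep crv(p='/di/fane/sejuflix'), → ok.
Using keep pen(p='/di/fane/ru', c='tagra'), and get created.
Using keep readout(p='/fecra'), and get loso.

Answer: {di/, di/fane/, di/fane/ru=tagra, di/fane/sejuflix/, fecra=loso, jeflo/, jeflo/reslek/}


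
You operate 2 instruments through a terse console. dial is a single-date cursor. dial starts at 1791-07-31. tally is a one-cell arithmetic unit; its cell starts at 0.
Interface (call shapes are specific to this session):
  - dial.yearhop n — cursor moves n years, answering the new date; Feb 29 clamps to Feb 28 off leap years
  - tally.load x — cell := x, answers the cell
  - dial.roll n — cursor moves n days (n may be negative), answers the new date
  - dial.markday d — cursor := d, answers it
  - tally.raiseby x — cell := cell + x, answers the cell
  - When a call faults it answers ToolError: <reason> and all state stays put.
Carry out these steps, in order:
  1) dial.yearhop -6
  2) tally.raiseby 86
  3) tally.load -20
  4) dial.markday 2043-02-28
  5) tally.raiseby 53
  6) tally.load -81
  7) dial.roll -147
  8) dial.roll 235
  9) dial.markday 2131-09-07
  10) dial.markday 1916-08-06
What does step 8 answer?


Answer: 2043-05-27

Derivation:
>>> yearhop n='-6'
[out] 1785-07-31
>>> raiseby x='86'
[out] 86
>>> load x='-20'
[out] -20
>>> markday d='2043-02-28'
[out] 2043-02-28
>>> raiseby x='53'
[out] 33
>>> load x='-81'
[out] -81
>>> roll n='-147'
[out] 2042-10-04
>>> roll n='235'
[out] 2043-05-27
>>> markday d='2131-09-07'
[out] 2131-09-07
>>> markday d='1916-08-06'
[out] 1916-08-06


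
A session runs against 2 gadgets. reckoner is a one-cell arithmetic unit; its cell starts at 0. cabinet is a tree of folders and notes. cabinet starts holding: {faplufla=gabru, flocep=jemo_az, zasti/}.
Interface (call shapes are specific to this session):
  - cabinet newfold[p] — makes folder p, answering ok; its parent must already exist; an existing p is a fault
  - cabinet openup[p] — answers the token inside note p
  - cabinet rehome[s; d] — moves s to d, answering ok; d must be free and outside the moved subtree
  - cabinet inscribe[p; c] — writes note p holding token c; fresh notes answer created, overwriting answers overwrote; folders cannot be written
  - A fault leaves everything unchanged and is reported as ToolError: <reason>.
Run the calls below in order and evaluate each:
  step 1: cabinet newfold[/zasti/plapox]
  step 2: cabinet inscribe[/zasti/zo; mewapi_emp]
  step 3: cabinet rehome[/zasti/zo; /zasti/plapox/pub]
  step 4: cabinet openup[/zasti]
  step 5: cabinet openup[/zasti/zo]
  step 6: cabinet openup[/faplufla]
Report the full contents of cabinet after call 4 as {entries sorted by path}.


Answer: {faplufla=gabru, flocep=jemo_az, zasti/, zasti/plapox/, zasti/plapox/pub=mewapi_emp}

Derivation:
Using cabinet newfold passing /zasti/plapox, yielding ok.
I call cabinet inscribe passing /zasti/zo, mewapi_emp, — result: created.
Next I call cabinet rehome passing /zasti/zo, /zasti/plapox/pub, — result: ok.
Invoking cabinet openup passing /zasti, and see ToolError: is a directory.
I use cabinet openup passing /zasti/zo, which returns ToolError: not found.
I run cabinet openup passing /faplufla, and see gabru.


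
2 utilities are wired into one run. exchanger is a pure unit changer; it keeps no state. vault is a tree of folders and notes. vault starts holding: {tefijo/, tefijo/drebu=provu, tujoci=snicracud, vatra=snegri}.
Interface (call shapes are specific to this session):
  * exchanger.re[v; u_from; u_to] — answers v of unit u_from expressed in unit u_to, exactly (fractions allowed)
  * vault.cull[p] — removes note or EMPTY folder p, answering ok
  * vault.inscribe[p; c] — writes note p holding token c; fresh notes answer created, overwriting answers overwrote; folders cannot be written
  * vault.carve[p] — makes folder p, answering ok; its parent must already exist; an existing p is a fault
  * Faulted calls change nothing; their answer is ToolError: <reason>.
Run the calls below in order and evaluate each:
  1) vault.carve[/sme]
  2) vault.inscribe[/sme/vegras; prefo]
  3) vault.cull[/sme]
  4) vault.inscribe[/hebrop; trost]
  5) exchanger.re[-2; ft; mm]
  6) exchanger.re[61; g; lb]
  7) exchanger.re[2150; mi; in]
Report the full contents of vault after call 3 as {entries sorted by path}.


Answer: {sme/, sme/vegras=prefo, tefijo/, tefijo/drebu=provu, tujoci=snicracud, vatra=snegri}

Derivation:
% vault.carve p→/sme
[out] ok
% vault.inscribe p→/sme/vegras c→prefo
[out] created
% vault.cull p→/sme
[out] ToolError: not empty
% vault.inscribe p→/hebrop c→trost
[out] created
% exchanger.re v→-2 u_from→ft u_to→mm
[out] -3048/5
% exchanger.re v→61 u_from→g u_to→lb
[out] 6100000/45359237
% exchanger.re v→2150 u_from→mi u_to→in
[out] 136224000


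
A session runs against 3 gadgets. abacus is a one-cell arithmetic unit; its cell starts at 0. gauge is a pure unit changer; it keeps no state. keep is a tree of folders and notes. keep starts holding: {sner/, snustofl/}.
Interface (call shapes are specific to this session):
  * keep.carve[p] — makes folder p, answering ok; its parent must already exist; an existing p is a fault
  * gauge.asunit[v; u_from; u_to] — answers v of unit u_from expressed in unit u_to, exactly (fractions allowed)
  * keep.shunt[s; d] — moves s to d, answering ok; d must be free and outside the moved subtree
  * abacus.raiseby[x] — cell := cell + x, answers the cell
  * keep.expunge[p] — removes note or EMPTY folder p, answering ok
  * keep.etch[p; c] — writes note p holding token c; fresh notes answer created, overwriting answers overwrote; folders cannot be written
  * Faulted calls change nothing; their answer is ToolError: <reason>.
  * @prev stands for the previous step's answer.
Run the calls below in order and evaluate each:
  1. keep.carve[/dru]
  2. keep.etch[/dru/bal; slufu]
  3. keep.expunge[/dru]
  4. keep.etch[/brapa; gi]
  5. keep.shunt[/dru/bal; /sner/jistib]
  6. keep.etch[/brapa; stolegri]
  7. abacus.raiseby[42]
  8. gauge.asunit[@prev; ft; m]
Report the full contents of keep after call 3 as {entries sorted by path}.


Now I run keep.carve with /dru: ok.
Using keep.etch with /dru/bal, slufu, giving created.
Calling keep.expunge with /dru, which returns ToolError: not empty.
I call keep.etch with /brapa, gi, which returns created.
Next I call keep.shunt with /dru/bal, /sner/jistib: ok.
I run keep.etch with /brapa, stolegri: overwrote.
Next I call abacus.raiseby with 42, which returns 42.
Then gauge.asunit with @prev, ft, m, — result: 8001/625.

Answer: {dru/, dru/bal=slufu, sner/, snustofl/}


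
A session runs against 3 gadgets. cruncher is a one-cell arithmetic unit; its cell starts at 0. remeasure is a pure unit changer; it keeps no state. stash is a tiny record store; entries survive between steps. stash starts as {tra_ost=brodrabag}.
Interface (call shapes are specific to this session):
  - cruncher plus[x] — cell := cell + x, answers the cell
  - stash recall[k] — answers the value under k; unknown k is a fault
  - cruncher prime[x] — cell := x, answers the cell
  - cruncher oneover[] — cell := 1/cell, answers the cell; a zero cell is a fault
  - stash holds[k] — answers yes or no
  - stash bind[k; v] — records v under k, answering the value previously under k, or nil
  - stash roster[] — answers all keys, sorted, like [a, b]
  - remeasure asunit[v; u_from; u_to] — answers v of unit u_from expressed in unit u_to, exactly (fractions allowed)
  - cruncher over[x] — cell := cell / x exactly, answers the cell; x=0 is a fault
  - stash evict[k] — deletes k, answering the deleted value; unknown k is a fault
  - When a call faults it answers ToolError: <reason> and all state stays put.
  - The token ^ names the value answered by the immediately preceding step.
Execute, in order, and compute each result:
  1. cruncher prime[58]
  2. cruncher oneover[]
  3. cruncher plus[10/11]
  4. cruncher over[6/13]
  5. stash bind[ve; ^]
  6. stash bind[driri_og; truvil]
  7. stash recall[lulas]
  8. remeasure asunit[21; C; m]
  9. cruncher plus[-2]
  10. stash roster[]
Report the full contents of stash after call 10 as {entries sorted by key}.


Answer: {driri_og=truvil, tra_ost=brodrabag, ve=2561/1276}

Derivation:
Do: cruncher prime[x→58]
See: 58
Do: cruncher oneover[]
See: 1/58
Do: cruncher plus[x→10/11]
See: 591/638
Do: cruncher over[x→6/13]
See: 2561/1276
Do: stash bind[k→ve; v→^]
See: nil
Do: stash bind[k→driri_og; v→truvil]
See: nil
Do: stash recall[k→lulas]
See: ToolError: no such key lulas
Do: remeasure asunit[v→21; u_from→C; u_to→m]
See: ToolError: incompatible units
Do: cruncher plus[x→-2]
See: 9/1276
Do: stash roster[]
See: [driri_og, tra_ost, ve]


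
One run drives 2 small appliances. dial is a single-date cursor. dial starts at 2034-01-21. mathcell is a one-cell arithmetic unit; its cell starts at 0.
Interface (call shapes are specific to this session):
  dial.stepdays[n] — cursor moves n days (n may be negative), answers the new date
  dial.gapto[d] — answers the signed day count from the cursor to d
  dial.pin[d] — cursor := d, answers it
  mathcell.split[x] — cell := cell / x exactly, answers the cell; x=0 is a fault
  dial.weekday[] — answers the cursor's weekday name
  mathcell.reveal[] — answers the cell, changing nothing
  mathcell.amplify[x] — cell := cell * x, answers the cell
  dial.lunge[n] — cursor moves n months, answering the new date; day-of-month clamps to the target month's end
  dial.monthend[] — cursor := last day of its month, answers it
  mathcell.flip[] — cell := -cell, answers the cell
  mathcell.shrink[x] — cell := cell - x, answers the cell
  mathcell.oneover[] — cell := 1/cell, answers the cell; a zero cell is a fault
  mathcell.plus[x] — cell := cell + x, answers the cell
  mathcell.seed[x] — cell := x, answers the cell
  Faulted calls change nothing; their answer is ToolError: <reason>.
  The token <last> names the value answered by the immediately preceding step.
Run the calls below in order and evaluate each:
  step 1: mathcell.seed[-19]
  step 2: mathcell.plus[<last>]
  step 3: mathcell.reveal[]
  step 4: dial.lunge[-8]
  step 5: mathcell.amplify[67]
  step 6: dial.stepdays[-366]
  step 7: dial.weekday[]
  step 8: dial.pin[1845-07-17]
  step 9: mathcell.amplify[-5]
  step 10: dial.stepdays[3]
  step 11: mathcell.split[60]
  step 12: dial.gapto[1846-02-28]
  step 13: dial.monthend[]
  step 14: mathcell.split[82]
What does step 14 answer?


# mathcell.seed(-19) == -19
# mathcell.plus(<last>) == -38
# mathcell.reveal() == -38
# dial.lunge(-8) == 2033-05-21
# mathcell.amplify(67) == -2546
# dial.stepdays(-366) == 2032-05-20
# dial.weekday() == Thursday
# dial.pin(1845-07-17) == 1845-07-17
# mathcell.amplify(-5) == 12730
# dial.stepdays(3) == 1845-07-20
# mathcell.split(60) == 1273/6
# dial.gapto(1846-02-28) == 223
# dial.monthend() == 1845-07-31
# mathcell.split(82) == 1273/492

Answer: 1273/492


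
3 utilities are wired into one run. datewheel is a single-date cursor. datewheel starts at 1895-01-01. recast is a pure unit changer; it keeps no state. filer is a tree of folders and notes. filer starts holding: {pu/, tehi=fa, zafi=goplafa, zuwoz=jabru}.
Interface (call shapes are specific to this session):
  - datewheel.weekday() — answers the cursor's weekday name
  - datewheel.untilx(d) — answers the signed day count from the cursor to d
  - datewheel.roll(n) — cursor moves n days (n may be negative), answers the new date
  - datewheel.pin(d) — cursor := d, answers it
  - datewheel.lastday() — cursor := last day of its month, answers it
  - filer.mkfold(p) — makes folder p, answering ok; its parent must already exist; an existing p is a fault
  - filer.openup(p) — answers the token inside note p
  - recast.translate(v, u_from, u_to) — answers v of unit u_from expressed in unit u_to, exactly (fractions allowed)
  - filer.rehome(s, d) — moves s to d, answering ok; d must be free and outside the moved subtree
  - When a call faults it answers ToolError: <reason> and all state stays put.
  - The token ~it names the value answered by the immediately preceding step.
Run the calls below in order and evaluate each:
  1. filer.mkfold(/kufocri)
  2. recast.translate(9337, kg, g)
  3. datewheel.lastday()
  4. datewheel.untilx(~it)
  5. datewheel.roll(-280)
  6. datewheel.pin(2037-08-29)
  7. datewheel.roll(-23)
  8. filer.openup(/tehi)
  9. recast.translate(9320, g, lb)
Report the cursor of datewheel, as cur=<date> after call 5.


Answer: cur=1894-04-26

Derivation:
Do: mkfold[p=/kufocri]
See: ok
Do: translate[v=9337; u_from=kg; u_to=g]
See: 9337000
Do: lastday[]
See: 1895-01-31
Do: untilx[d=~it]
See: 0
Do: roll[n=-280]
See: 1894-04-26
Do: pin[d=2037-08-29]
See: 2037-08-29
Do: roll[n=-23]
See: 2037-08-06
Do: openup[p=/tehi]
See: fa
Do: translate[v=9320; u_from=g; u_to=lb]
See: 932000000/45359237


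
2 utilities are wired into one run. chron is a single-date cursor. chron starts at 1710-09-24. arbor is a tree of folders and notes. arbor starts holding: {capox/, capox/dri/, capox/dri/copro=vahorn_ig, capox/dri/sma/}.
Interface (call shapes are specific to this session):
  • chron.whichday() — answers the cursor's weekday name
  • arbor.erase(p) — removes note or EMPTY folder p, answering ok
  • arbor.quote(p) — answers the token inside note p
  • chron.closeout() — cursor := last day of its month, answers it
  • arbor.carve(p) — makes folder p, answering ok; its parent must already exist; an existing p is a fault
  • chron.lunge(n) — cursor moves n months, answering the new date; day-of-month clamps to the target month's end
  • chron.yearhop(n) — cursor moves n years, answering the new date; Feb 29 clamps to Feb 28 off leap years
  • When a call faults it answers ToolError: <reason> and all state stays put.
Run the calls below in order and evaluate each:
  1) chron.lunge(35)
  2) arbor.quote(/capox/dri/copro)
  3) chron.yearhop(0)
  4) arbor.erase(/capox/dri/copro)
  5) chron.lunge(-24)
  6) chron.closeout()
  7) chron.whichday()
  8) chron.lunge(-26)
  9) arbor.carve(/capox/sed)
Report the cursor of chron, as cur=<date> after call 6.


I call lunge passing n→35, → 1713-08-24.
I invoke quote passing p→/capox/dri/copro, and observe vahorn_ig.
Next I call yearhop passing n→0, and see 1713-08-24.
I use erase passing p→/capox/dri/copro, → ok.
Invoking lunge passing n→-24, — result: 1711-08-24.
I invoke closeout(): 1711-08-31.
Next I call whichday(): Monday.
Calling lunge passing n→-26, and get 1709-06-30.
Then carve passing p→/capox/sed, — result: ok.

Answer: cur=1711-08-31
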